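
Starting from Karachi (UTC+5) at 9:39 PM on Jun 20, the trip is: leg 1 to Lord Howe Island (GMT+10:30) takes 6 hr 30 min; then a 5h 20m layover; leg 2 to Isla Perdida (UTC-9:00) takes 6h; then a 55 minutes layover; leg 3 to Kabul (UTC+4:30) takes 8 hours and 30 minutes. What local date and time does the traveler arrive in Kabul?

Convert departure to UTC: 9:39 PM − 5:00 = 4:39 PM UTC on Jun 20.
Add 6 hours 30 minutes leg 1 → 11:09 PM UTC.
Add 5 hours and 20 minutes layover in Lord Howe Island → 4:29 AM UTC (Jun 21).
Add 6 hours leg 2 → 10:29 AM UTC.
Add 55 minutes layover in Isla Perdida → 11:24 AM UTC.
Add 8 hours and 30 minutes leg 3 → 7:54 PM UTC.
Kabul is UTC+4:30, so local arrival = 7:54 PM + 4:30 = 12:24 AM on Jun 22.

12:24 AM on Jun 22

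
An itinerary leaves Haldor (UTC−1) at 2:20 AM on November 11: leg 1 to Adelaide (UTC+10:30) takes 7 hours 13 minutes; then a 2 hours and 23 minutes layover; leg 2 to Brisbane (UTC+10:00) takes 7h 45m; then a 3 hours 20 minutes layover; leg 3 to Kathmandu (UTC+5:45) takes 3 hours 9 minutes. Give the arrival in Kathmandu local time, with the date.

8:55 AM on Nov 12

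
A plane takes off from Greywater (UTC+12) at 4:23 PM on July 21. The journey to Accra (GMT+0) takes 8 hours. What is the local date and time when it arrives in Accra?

12:23 PM on Jul 21

Convert departure to UTC: 4:23 PM − 12:00 = 4:23 AM UTC on Jul 21.
Add 8 hours travel time → 12:23 PM UTC.
Accra is UTC+0, so local arrival is the same: 12:23 PM on Jul 21.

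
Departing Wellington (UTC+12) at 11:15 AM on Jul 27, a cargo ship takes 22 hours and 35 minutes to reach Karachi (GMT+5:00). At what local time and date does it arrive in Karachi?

Convert departure to UTC: 11:15 AM − 12:00 = 11:15 PM UTC on Jul 26.
Add 22 hours 35 minutes travel time → 9:50 PM UTC (Jul 27).
Karachi is UTC+5:00, so local arrival = 9:50 PM + 5:00 = 2:50 AM on Jul 28.

2:50 AM on July 28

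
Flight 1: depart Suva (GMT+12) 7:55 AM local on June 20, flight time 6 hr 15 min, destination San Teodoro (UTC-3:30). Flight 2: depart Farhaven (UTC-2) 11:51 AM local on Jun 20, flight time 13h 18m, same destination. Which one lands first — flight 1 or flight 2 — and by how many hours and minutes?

Flight 1 in UTC: 7:55 AM − 12:00 = 7:55 PM on Jun 19.
+6 hours and 15 minutes → arrive 2:10 AM UTC on Jun 20.
Flight 2 in UTC: 11:51 AM + 2:00 = 1:51 PM on Jun 20.
+13 hours and 18 minutes → arrive 3:09 AM UTC on Jun 21.
Flight 1 lands earlier by 24 hours 59 minutes.

the first, by 24 hours 59 minutes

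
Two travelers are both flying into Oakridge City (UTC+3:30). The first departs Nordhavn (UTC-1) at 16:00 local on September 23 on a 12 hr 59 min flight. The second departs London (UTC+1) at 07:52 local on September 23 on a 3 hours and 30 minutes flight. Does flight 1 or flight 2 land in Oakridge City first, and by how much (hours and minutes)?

the second, by 19 hours 37 minutes

Flight 1 in UTC: 16:00 + 1:00 = 17:00 on Sep 23.
+12 hours and 59 minutes → arrive 05:59 UTC on Sep 24.
Flight 2 in UTC: 07:52 − 1:00 = 06:52 on Sep 23.
+3 hours 30 minutes → arrive 10:22 UTC on Sep 23.
Flight 2 lands earlier by 19 hours 37 minutes.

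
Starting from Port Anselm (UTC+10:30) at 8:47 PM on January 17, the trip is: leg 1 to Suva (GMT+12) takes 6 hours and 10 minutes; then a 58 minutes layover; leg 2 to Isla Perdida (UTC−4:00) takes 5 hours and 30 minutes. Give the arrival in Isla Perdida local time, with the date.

6:55 PM on January 17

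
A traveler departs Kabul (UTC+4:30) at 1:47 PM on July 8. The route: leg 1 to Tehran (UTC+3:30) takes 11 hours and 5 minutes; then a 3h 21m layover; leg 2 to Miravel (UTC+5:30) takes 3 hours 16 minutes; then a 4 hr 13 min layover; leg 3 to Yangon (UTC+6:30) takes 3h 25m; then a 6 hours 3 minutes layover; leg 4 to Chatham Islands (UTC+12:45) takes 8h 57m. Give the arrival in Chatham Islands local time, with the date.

2:22 PM on July 10

Convert departure to UTC: 1:47 PM − 4:30 = 9:17 AM UTC on Jul 8.
Add 11 hours 5 minutes leg 1 → 8:22 PM UTC.
Add 3 hours and 21 minutes layover in Tehran → 11:43 PM UTC.
Add 3 hours and 16 minutes leg 2 → 2:59 AM UTC (Jul 9).
Add 4 hours 13 minutes layover in Miravel → 7:12 AM UTC.
Add 3 hours 25 minutes leg 3 → 10:37 AM UTC.
Add 6 hours and 3 minutes layover in Yangon → 4:40 PM UTC.
Add 8 hours and 57 minutes leg 4 → 1:37 AM UTC (Jul 10).
Chatham Islands is UTC+12:45, so local arrival = 1:37 AM + 12:45 = 2:22 PM on Jul 10.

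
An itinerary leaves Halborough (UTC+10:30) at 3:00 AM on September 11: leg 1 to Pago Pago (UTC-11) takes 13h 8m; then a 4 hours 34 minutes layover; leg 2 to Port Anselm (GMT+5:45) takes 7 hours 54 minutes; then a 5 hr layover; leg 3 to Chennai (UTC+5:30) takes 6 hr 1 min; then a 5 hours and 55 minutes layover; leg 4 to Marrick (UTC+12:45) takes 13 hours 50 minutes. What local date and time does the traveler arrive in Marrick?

Convert departure to UTC: 3:00 AM − 10:30 = 4:30 PM UTC on Sep 10.
Add 13 hours 8 minutes leg 1 → 5:38 AM UTC (Sep 11).
Add 4 hours 34 minutes layover in Pago Pago → 10:12 AM UTC.
Add 7 hours 54 minutes leg 2 → 6:06 PM UTC.
Add 5 hours layover in Port Anselm → 11:06 PM UTC.
Add 6 hours 1 minute leg 3 → 5:07 AM UTC (Sep 12).
Add 5 hours and 55 minutes layover in Chennai → 11:02 AM UTC.
Add 13 hours 50 minutes leg 4 → 12:52 AM UTC (Sep 13).
Marrick is UTC+12:45, so local arrival = 12:52 AM + 12:45 = 1:37 PM on Sep 13.

1:37 PM on Sep 13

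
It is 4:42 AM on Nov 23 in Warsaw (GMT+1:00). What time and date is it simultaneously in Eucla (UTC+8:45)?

In UTC: 4:42 AM − 1:00 = 3:42 AM on Nov 23.
Eucla is UTC+8:45: 3:42 AM + 8:45 = 12:27 PM on Nov 23.

12:27 PM on November 23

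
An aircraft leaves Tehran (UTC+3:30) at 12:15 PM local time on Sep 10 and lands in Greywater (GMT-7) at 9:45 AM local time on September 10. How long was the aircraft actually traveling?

Greywater is 10:30 behind Tehran.
Clock-face elapsed time (ignoring zones) is −2 hours 30 minutes.
Actual elapsed = −2 hours 30 minutes + 10:30 = 8 hours.

8 hours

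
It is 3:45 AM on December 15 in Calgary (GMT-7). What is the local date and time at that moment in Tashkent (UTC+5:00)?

3:45 PM on Dec 15

In UTC: 3:45 AM + 7:00 = 10:45 AM on Dec 15.
Tashkent is UTC+5:00: 10:45 AM + 5:00 = 3:45 PM on Dec 15.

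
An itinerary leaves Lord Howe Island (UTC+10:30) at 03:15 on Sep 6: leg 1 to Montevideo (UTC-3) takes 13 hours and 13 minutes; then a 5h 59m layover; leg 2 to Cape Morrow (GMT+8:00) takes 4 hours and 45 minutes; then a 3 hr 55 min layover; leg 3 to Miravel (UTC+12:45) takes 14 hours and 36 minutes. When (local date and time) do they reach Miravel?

23:58 on Sep 7

Convert departure to UTC: 03:15 − 10:30 = 16:45 UTC on Sep 5.
Add 13 hours and 13 minutes leg 1 → 05:58 UTC (Sep 6).
Add 5 hours 59 minutes layover in Montevideo → 11:57 UTC.
Add 4 hours and 45 minutes leg 2 → 16:42 UTC.
Add 3 hours 55 minutes layover in Cape Morrow → 20:37 UTC.
Add 14 hours 36 minutes leg 3 → 11:13 UTC (Sep 7).
Miravel is UTC+12:45, so local arrival = 11:13 + 12:45 = 23:58 on Sep 7.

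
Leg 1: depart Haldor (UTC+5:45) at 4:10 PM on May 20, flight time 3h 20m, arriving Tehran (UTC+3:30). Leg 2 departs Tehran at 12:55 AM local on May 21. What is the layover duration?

Convert departure to UTC: 4:10 PM − 5:45 = 10:25 AM UTC on May 20.
Add 3 hours 20 minutes flight time → 1:45 PM UTC.
Tehran is UTC+3:30, so local arrival = 1:45 PM + 3:30 = 5:15 PM on May 20.
Layover = 12:55 AM − 5:15 PM (+1 day) = 7 hours 40 minutes.

7 hours 40 minutes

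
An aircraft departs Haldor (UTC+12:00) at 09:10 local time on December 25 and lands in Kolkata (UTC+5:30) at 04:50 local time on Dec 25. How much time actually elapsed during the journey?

2 hours 10 minutes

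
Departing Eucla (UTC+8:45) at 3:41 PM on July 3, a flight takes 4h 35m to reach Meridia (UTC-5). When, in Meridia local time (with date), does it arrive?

Meridia is 13:45 behind Eucla.
After 4 hours 35 minutes it is 8:16 PM in Eucla.
Shift by the zone difference: 8:16 PM − 13:45 = 6:31 AM on Jul 3 in Meridia.

6:31 AM on Jul 3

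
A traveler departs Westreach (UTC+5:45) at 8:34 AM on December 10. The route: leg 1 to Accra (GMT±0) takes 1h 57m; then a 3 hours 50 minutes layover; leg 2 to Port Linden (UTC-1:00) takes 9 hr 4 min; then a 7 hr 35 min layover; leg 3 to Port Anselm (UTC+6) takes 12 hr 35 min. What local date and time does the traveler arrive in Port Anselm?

7:50 PM on December 11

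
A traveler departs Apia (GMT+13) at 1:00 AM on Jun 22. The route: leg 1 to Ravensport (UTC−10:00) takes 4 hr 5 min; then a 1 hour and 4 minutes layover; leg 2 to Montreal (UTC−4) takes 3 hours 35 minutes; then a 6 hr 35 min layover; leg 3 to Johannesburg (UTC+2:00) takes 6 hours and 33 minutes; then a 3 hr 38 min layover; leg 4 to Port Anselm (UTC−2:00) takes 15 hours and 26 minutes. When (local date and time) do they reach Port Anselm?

2:56 AM on June 23

Convert departure to UTC: 1:00 AM − 13:00 = 12:00 PM UTC on Jun 21.
Add 4 hours 5 minutes leg 1 → 4:05 PM UTC.
Add 1 hour 4 minutes layover in Ravensport → 5:09 PM UTC.
Add 3 hours and 35 minutes leg 2 → 8:44 PM UTC.
Add 6 hours 35 minutes layover in Montreal → 3:19 AM UTC (Jun 22).
Add 6 hours 33 minutes leg 3 → 9:52 AM UTC.
Add 3 hours and 38 minutes layover in Johannesburg → 1:30 PM UTC.
Add 15 hours 26 minutes leg 4 → 4:56 AM UTC (Jun 23).
Port Anselm is UTC−2:00, so local arrival = 4:56 AM − 2:00 = 2:56 AM on Jun 23.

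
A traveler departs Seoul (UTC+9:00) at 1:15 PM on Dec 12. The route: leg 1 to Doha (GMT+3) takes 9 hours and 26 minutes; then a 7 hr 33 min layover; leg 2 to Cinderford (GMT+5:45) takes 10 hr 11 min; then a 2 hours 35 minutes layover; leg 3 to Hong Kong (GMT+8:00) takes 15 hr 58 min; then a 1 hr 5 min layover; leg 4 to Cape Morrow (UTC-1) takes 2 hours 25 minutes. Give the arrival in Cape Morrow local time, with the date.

Convert departure to UTC: 1:15 PM − 9:00 = 4:15 AM UTC on Dec 12.
Add 9 hours and 26 minutes leg 1 → 1:41 PM UTC.
Add 7 hours 33 minutes layover in Doha → 9:14 PM UTC.
Add 10 hours 11 minutes leg 2 → 7:25 AM UTC (Dec 13).
Add 2 hours and 35 minutes layover in Cinderford → 10:00 AM UTC.
Add 15 hours and 58 minutes leg 3 → 1:58 AM UTC (Dec 14).
Add 1 hour 5 minutes layover in Hong Kong → 3:03 AM UTC.
Add 2 hours and 25 minutes leg 4 → 5:28 AM UTC.
Cape Morrow is UTC−1:00, so local arrival = 5:28 AM − 1:00 = 4:28 AM on Dec 14.

4:28 AM on December 14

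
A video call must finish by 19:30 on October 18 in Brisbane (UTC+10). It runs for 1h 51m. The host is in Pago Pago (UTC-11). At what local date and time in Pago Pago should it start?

20:39 on October 17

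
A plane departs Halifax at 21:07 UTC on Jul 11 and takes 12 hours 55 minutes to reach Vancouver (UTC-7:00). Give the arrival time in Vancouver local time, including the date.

Departure is given in UTC: 21:07 on Jul 11.
Add 12 hours 55 minutes → 10:02 UTC (Jul 12).
Vancouver is UTC−7:00: 10:02 − 7:00 = 03:02 on Jul 12.

03:02 on July 12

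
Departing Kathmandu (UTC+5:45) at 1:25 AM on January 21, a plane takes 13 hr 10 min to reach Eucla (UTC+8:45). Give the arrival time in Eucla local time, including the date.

Eucla is 3:00 ahead of Kathmandu.
After 13 hours 10 minutes it is 2:35 PM in Kathmandu.
Shift by the zone difference: 2:35 PM + 3:00 = 5:35 PM on Jan 21 in Eucla.

5:35 PM on January 21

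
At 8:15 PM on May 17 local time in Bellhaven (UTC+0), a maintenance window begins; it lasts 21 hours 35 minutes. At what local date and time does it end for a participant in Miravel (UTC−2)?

3:50 PM on May 18

Bellhaven is at UTC+0, so start is already 8:15 PM UTC on May 17.
Add 21 hours and 35 minutes duration → 5:50 PM UTC (May 18).
Miravel is UTC−2:00, so local end time = 5:50 PM − 2:00 = 3:50 PM on May 18.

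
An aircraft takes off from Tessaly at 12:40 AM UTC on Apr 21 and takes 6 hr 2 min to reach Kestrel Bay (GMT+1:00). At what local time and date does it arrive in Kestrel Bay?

7:42 AM on April 21

Departure is given in UTC: 12:40 AM on Apr 21.
Add 6 hours and 2 minutes → 6:42 AM UTC.
Kestrel Bay is UTC+1:00: 6:42 AM + 1:00 = 7:42 AM on Apr 21.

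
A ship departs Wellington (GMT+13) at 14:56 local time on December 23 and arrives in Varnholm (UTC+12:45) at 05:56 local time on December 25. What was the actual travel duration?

39 hours 15 minutes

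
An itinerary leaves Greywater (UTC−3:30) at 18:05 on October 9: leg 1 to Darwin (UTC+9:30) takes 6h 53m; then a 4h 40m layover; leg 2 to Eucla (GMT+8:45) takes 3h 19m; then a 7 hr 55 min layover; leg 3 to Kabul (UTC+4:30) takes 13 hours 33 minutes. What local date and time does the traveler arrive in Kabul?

14:25 on Oct 11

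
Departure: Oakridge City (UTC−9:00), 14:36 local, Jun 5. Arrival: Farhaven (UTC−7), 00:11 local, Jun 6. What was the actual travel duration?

Departure in UTC: 14:36 + 9:00 = 23:36 on Jun 5.
Arrival in UTC: 00:11 + 7:00 = 07:11 on Jun 6.
Elapsed = 07:11 − 23:36 (+1 day) = 7 hours 35 minutes.

7 hours 35 minutes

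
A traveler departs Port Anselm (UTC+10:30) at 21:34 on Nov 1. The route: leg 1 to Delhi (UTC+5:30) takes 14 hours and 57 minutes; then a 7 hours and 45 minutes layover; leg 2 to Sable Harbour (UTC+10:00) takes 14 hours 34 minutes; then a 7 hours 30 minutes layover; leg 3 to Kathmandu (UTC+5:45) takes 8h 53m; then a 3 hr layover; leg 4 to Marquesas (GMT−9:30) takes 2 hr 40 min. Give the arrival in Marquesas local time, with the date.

12:53 on November 3

Convert departure to UTC: 21:34 − 10:30 = 11:04 UTC on Nov 1.
Add 14 hours and 57 minutes leg 1 → 02:01 UTC (Nov 2).
Add 7 hours 45 minutes layover in Delhi → 09:46 UTC.
Add 14 hours and 34 minutes leg 2 → 00:20 UTC (Nov 3).
Add 7 hours 30 minutes layover in Sable Harbour → 07:50 UTC.
Add 8 hours 53 minutes leg 3 → 16:43 UTC.
Add 3 hours layover in Kathmandu → 19:43 UTC.
Add 2 hours and 40 minutes leg 4 → 22:23 UTC.
Marquesas is UTC−9:30, so local arrival = 22:23 − 9:30 = 12:53 on Nov 3.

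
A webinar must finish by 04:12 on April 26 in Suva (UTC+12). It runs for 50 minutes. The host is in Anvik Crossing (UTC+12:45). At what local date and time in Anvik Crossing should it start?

04:07 on April 26

Target end time in UTC: 04:12 − 12:00 = 16:12 on Apr 25.
Subtract 50 minutes → start 15:22 UTC on Apr 25.
Anvik Crossing is UTC+12:45: 15:22 + 12:45 = 04:07 on Apr 26.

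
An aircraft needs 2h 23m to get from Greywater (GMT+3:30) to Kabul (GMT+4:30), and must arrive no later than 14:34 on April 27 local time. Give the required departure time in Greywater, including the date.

Target arrival in UTC: 14:34 − 4:30 = 10:04 on Apr 27.
Subtract 2 hours 23 minutes → departure 07:41 UTC on Apr 27.
Greywater is UTC+3:30: 07:41 + 3:30 = 11:11 on Apr 27.

11:11 on Apr 27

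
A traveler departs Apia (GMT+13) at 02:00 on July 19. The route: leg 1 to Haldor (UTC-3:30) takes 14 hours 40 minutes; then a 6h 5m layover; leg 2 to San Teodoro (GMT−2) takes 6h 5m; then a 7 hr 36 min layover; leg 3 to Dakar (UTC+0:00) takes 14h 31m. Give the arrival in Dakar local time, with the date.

Convert departure to UTC: 02:00 − 13:00 = 13:00 UTC on Jul 18.
Add 14 hours and 40 minutes leg 1 → 03:40 UTC (Jul 19).
Add 6 hours and 5 minutes layover in Haldor → 09:45 UTC.
Add 6 hours 5 minutes leg 2 → 15:50 UTC.
Add 7 hours and 36 minutes layover in San Teodoro → 23:26 UTC.
Add 14 hours 31 minutes leg 3 → 13:57 UTC (Jul 20).
Dakar is UTC+0, so local arrival is the same: 13:57 on Jul 20.

13:57 on July 20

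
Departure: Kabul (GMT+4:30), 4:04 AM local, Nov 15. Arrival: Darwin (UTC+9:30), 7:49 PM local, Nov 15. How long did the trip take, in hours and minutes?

10 hours 45 minutes

Departure in UTC: 4:04 AM − 4:30 = 11:34 PM on Nov 14.
Arrival in UTC: 7:49 PM − 9:30 = 10:19 AM on Nov 15.
Elapsed = 10:19 AM − 11:34 PM (+1 day) = 10 hours 45 minutes.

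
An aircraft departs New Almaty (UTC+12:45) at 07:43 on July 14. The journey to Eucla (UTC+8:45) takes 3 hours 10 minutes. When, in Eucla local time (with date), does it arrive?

Eucla is 4:00 behind New Almaty.
After 3 hours 10 minutes it is 10:53 in New Almaty.
Shift by the zone difference: 10:53 − 4:00 = 06:53 on Jul 14 in Eucla.

06:53 on July 14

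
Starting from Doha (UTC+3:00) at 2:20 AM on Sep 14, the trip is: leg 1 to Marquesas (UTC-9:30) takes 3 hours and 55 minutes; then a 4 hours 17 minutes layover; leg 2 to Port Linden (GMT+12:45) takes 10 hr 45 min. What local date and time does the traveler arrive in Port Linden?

Convert departure to UTC: 2:20 AM − 3:00 = 11:20 PM UTC on Sep 13.
Add 3 hours and 55 minutes leg 1 → 3:15 AM UTC (Sep 14).
Add 4 hours and 17 minutes layover in Marquesas → 7:32 AM UTC.
Add 10 hours and 45 minutes leg 2 → 6:17 PM UTC.
Port Linden is UTC+12:45, so local arrival = 6:17 PM + 12:45 = 7:02 AM on Sep 15.

7:02 AM on Sep 15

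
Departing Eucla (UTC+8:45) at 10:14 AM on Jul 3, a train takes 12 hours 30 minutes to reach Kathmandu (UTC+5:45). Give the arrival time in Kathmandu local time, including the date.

Convert departure to UTC: 10:14 AM − 8:45 = 1:29 AM UTC on Jul 3.
Add 12 hours 30 minutes travel time → 1:59 PM UTC.
Kathmandu is UTC+5:45, so local arrival = 1:59 PM + 5:45 = 7:44 PM on Jul 3.

7:44 PM on July 3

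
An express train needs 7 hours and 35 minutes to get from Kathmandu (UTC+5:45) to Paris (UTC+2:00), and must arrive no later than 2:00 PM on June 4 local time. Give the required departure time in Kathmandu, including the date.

Target arrival in UTC: 2:00 PM − 2:00 = 12:00 PM on Jun 4.
Subtract 7 hours and 35 minutes → departure 4:25 AM UTC on Jun 4.
Kathmandu is UTC+5:45: 4:25 AM + 5:45 = 10:10 AM on Jun 4.

10:10 AM on Jun 4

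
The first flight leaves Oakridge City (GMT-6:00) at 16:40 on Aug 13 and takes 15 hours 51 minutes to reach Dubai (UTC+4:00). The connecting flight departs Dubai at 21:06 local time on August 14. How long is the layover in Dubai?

Convert departure to UTC: 16:40 + 6:00 = 22:40 UTC on Aug 13.
Add 15 hours and 51 minutes flight time → 14:31 UTC (Aug 14).
Dubai is UTC+4:00, so local arrival = 14:31 + 4:00 = 18:31 on Aug 14.
Layover = 21:06 − 18:31 = 2 hours 35 minutes.

2 hours 35 minutes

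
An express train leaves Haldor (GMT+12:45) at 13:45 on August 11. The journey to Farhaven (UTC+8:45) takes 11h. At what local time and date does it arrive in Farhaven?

Farhaven is 4:00 behind Haldor.
After 11 hours it is 00:45 (Aug 12) in Haldor.
Shift by the zone difference: 00:45 − 4:00 = 20:45 on Aug 11 in Farhaven.

20:45 on August 11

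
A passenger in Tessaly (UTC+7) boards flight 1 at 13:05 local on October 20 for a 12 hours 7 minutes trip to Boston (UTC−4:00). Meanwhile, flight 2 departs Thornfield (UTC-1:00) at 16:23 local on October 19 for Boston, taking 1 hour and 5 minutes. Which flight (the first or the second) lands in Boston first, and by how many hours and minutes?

the second, by 23 hours 44 minutes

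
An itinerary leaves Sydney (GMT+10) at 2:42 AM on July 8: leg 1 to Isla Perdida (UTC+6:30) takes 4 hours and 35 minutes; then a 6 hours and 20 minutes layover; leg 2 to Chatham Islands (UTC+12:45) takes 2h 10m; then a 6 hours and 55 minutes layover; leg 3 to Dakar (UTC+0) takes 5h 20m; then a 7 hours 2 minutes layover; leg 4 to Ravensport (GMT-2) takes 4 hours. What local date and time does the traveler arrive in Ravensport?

Convert departure to UTC: 2:42 AM − 10:00 = 4:42 PM UTC on Jul 7.
Add 4 hours and 35 minutes leg 1 → 9:17 PM UTC.
Add 6 hours 20 minutes layover in Isla Perdida → 3:37 AM UTC (Jul 8).
Add 2 hours 10 minutes leg 2 → 5:47 AM UTC.
Add 6 hours 55 minutes layover in Chatham Islands → 12:42 PM UTC.
Add 5 hours 20 minutes leg 3 → 6:02 PM UTC.
Add 7 hours and 2 minutes layover in Dakar → 1:04 AM UTC (Jul 9).
Add 4 hours leg 4 → 5:04 AM UTC.
Ravensport is UTC−2:00, so local arrival = 5:04 AM − 2:00 = 3:04 AM on Jul 9.

3:04 AM on July 9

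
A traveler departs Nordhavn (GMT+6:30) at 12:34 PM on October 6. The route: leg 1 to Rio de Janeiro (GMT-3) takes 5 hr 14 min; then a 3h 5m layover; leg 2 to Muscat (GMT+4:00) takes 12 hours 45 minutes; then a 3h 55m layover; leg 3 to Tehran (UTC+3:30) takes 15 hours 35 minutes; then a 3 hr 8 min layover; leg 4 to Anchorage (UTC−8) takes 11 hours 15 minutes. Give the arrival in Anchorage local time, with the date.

5:01 AM on October 8

Convert departure to UTC: 12:34 PM − 6:30 = 6:04 AM UTC on Oct 6.
Add 5 hours and 14 minutes leg 1 → 11:18 AM UTC.
Add 3 hours 5 minutes layover in Rio de Janeiro → 2:23 PM UTC.
Add 12 hours 45 minutes leg 2 → 3:08 AM UTC (Oct 7).
Add 3 hours 55 minutes layover in Muscat → 7:03 AM UTC.
Add 15 hours 35 minutes leg 3 → 10:38 PM UTC.
Add 3 hours 8 minutes layover in Tehran → 1:46 AM UTC (Oct 8).
Add 11 hours and 15 minutes leg 4 → 1:01 PM UTC.
Anchorage is UTC−8:00, so local arrival = 1:01 PM − 8:00 = 5:01 AM on Oct 8.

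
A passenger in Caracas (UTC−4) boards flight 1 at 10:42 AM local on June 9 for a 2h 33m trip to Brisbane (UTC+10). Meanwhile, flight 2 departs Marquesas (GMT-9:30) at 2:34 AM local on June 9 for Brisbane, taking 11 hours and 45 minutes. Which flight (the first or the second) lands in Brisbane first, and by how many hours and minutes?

Flight 1 in UTC: 10:42 AM + 4:00 = 2:42 PM on Jun 9.
+2 hours and 33 minutes → arrive 5:15 PM UTC on Jun 9.
Flight 2 in UTC: 2:34 AM + 9:30 = 12:04 PM on Jun 9.
+11 hours 45 minutes → arrive 11:49 PM UTC on Jun 9.
Flight 1 lands earlier by 6 hours 34 minutes.

the first, by 6 hours 34 minutes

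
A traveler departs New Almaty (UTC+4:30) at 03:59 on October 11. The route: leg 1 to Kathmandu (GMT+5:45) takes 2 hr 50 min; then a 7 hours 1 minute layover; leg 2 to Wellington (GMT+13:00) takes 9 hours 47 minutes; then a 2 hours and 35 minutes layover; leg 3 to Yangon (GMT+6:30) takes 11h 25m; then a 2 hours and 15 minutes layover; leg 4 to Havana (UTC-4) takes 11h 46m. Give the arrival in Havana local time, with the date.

Convert departure to UTC: 03:59 − 4:30 = 23:29 UTC on Oct 10.
Add 2 hours 50 minutes leg 1 → 02:19 UTC (Oct 11).
Add 7 hours 1 minute layover in Kathmandu → 09:20 UTC.
Add 9 hours 47 minutes leg 2 → 19:07 UTC.
Add 2 hours and 35 minutes layover in Wellington → 21:42 UTC.
Add 11 hours and 25 minutes leg 3 → 09:07 UTC (Oct 12).
Add 2 hours and 15 minutes layover in Yangon → 11:22 UTC.
Add 11 hours 46 minutes leg 4 → 23:08 UTC.
Havana is UTC−4:00, so local arrival = 23:08 − 4:00 = 19:08 on Oct 12.

19:08 on October 12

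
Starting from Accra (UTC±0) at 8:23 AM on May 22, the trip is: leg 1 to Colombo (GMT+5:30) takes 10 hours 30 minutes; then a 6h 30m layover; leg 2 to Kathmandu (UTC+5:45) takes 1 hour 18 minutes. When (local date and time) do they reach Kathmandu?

Accra is at UTC+0, so departure is already 8:23 AM UTC on May 22.
Add 10 hours 30 minutes leg 1 → 6:53 PM UTC.
Add 6 hours 30 minutes layover in Colombo → 1:23 AM UTC (May 23).
Add 1 hour 18 minutes leg 2 → 2:41 AM UTC.
Kathmandu is UTC+5:45, so local arrival = 2:41 AM + 5:45 = 8:26 AM on May 23.

8:26 AM on May 23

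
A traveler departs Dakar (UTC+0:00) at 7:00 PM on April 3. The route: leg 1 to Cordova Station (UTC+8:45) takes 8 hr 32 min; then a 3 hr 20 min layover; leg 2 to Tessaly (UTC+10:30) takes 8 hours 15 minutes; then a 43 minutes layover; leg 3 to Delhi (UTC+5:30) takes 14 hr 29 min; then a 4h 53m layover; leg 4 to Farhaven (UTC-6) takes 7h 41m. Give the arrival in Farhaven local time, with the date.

12:53 PM on Apr 5

Dakar is at UTC+0, so departure is already 7:00 PM UTC on Apr 3.
Add 8 hours 32 minutes leg 1 → 3:32 AM UTC (Apr 4).
Add 3 hours and 20 minutes layover in Cordova Station → 6:52 AM UTC.
Add 8 hours 15 minutes leg 2 → 3:07 PM UTC.
Add 43 minutes layover in Tessaly → 3:50 PM UTC.
Add 14 hours 29 minutes leg 3 → 6:19 AM UTC (Apr 5).
Add 4 hours 53 minutes layover in Delhi → 11:12 AM UTC.
Add 7 hours 41 minutes leg 4 → 6:53 PM UTC.
Farhaven is UTC−6:00, so local arrival = 6:53 PM − 6:00 = 12:53 PM on Apr 5.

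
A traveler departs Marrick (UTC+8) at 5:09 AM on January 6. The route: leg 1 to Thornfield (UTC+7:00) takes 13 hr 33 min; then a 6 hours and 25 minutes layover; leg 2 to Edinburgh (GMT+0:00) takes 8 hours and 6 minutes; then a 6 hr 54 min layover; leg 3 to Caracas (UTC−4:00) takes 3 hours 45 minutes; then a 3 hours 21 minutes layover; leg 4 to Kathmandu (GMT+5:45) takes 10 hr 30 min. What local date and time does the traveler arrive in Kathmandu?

Convert departure to UTC: 5:09 AM − 8:00 = 9:09 PM UTC on Jan 5.
Add 13 hours and 33 minutes leg 1 → 10:42 AM UTC (Jan 6).
Add 6 hours 25 minutes layover in Thornfield → 5:07 PM UTC.
Add 8 hours and 6 minutes leg 2 → 1:13 AM UTC (Jan 7).
Add 6 hours 54 minutes layover in Edinburgh → 8:07 AM UTC.
Add 3 hours and 45 minutes leg 3 → 11:52 AM UTC.
Add 3 hours and 21 minutes layover in Caracas → 3:13 PM UTC.
Add 10 hours and 30 minutes leg 4 → 1:43 AM UTC (Jan 8).
Kathmandu is UTC+5:45, so local arrival = 1:43 AM + 5:45 = 7:28 AM on Jan 8.

7:28 AM on January 8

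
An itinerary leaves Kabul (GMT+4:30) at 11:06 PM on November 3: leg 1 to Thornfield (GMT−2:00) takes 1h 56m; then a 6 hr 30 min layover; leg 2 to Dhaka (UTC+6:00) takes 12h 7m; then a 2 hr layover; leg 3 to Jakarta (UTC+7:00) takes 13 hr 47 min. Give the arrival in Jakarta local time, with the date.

Convert departure to UTC: 11:06 PM − 4:30 = 6:36 PM UTC on Nov 3.
Add 1 hour 56 minutes leg 1 → 8:32 PM UTC.
Add 6 hours and 30 minutes layover in Thornfield → 3:02 AM UTC (Nov 4).
Add 12 hours and 7 minutes leg 2 → 3:09 PM UTC.
Add 2 hours layover in Dhaka → 5:09 PM UTC.
Add 13 hours 47 minutes leg 3 → 6:56 AM UTC (Nov 5).
Jakarta is UTC+7:00, so local arrival = 6:56 AM + 7:00 = 1:56 PM on Nov 5.

1:56 PM on November 5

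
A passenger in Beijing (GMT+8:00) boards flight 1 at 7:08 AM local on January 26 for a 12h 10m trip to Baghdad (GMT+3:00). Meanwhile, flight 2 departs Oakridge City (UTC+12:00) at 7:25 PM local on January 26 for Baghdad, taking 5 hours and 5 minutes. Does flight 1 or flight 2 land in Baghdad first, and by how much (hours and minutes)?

the first, by 1 hour 12 minutes

Flight 1 in UTC: 7:08 AM − 8:00 = 11:08 PM on Jan 25.
+12 hours 10 minutes → arrive 11:18 AM UTC on Jan 26.
Flight 2 in UTC: 7:25 PM − 12:00 = 7:25 AM on Jan 26.
+5 hours and 5 minutes → arrive 12:30 PM UTC on Jan 26.
Flight 1 lands earlier by 1 hour 12 minutes.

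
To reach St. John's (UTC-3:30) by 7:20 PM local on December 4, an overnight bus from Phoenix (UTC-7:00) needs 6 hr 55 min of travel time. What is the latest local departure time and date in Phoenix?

Target arrival in UTC: 7:20 PM + 3:30 = 10:50 PM on Dec 4.
Subtract 6 hours 55 minutes → departure 3:55 PM UTC on Dec 4.
Phoenix is UTC−7:00: 3:55 PM − 7:00 = 8:55 AM on Dec 4.

8:55 AM on Dec 4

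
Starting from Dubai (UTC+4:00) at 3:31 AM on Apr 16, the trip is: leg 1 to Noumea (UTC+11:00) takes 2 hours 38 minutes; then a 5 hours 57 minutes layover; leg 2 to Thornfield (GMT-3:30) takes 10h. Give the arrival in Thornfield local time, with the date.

2:36 PM on Apr 16

Convert departure to UTC: 3:31 AM − 4:00 = 11:31 PM UTC on Apr 15.
Add 2 hours and 38 minutes leg 1 → 2:09 AM UTC (Apr 16).
Add 5 hours and 57 minutes layover in Noumea → 8:06 AM UTC.
Add 10 hours leg 2 → 6:06 PM UTC.
Thornfield is UTC−3:30, so local arrival = 6:06 PM − 3:30 = 2:36 PM on Apr 16.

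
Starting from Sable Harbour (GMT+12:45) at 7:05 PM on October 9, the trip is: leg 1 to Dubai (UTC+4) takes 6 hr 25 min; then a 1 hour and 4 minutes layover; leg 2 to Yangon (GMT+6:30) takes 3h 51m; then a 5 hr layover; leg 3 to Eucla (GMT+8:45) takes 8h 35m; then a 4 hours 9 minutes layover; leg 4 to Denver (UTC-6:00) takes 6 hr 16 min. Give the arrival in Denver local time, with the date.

Convert departure to UTC: 7:05 PM − 12:45 = 6:20 AM UTC on Oct 9.
Add 6 hours and 25 minutes leg 1 → 12:45 PM UTC.
Add 1 hour and 4 minutes layover in Dubai → 1:49 PM UTC.
Add 3 hours 51 minutes leg 2 → 5:40 PM UTC.
Add 5 hours layover in Yangon → 10:40 PM UTC.
Add 8 hours and 35 minutes leg 3 → 7:15 AM UTC (Oct 10).
Add 4 hours and 9 minutes layover in Eucla → 11:24 AM UTC.
Add 6 hours and 16 minutes leg 4 → 5:40 PM UTC.
Denver is UTC−6:00, so local arrival = 5:40 PM − 6:00 = 11:40 AM on Oct 10.

11:40 AM on October 10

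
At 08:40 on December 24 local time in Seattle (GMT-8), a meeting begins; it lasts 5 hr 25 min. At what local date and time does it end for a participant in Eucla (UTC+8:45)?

06:50 on December 25

Eucla is 16:45 ahead of Seattle.
After 5 hours 25 minutes it is 14:05 in Seattle.
Shift by the zone difference: 14:05 + 16:45 = 06:50 on Dec 25 in Eucla.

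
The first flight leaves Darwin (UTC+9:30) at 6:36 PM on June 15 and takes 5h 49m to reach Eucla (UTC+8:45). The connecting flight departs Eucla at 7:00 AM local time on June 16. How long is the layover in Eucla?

7 hours 20 minutes

Convert departure to UTC: 6:36 PM − 9:30 = 9:06 AM UTC on Jun 15.
Add 5 hours 49 minutes flight time → 2:55 PM UTC.
Eucla is UTC+8:45, so local arrival = 2:55 PM + 8:45 = 11:40 PM on Jun 15.
Layover = 7:00 AM − 11:40 PM (+1 day) = 7 hours 20 minutes.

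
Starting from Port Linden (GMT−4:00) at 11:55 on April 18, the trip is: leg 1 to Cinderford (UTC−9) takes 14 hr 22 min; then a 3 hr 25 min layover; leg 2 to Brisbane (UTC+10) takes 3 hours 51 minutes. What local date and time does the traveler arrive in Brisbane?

23:33 on April 19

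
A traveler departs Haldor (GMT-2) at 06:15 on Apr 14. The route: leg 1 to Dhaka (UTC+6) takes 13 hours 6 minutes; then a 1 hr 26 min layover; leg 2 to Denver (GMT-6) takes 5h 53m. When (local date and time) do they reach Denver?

22:40 on April 14

Convert departure to UTC: 06:15 + 2:00 = 08:15 UTC on Apr 14.
Add 13 hours and 6 minutes leg 1 → 21:21 UTC.
Add 1 hour 26 minutes layover in Dhaka → 22:47 UTC.
Add 5 hours and 53 minutes leg 2 → 04:40 UTC (Apr 15).
Denver is UTC−6:00, so local arrival = 04:40 − 6:00 = 22:40 on Apr 14.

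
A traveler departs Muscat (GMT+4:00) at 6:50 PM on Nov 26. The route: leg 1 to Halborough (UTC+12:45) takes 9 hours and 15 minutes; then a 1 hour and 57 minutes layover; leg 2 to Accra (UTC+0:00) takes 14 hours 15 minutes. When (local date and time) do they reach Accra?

Convert departure to UTC: 6:50 PM − 4:00 = 2:50 PM UTC on Nov 26.
Add 9 hours 15 minutes leg 1 → 12:05 AM UTC (Nov 27).
Add 1 hour 57 minutes layover in Halborough → 2:02 AM UTC.
Add 14 hours and 15 minutes leg 2 → 4:17 PM UTC.
Accra is UTC+0, so local arrival is the same: 4:17 PM on Nov 27.

4:17 PM on Nov 27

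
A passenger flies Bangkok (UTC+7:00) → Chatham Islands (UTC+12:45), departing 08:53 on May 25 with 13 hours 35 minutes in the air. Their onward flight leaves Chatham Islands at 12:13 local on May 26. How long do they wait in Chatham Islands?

Convert departure to UTC: 08:53 − 7:00 = 01:53 UTC on May 25.
Add 13 hours 35 minutes flight time → 15:28 UTC.
Chatham Islands is UTC+12:45, so local arrival = 15:28 + 12:45 = 04:13 on May 26.
Layover = 12:13 − 04:13 = 8 hours.

8 hours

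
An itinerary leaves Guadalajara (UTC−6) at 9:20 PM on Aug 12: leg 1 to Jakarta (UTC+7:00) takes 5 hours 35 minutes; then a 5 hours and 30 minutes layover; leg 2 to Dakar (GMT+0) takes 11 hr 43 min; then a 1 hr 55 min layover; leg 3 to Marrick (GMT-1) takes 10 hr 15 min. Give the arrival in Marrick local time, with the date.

Convert departure to UTC: 9:20 PM + 6:00 = 3:20 AM UTC on Aug 13.
Add 5 hours and 35 minutes leg 1 → 8:55 AM UTC.
Add 5 hours 30 minutes layover in Jakarta → 2:25 PM UTC.
Add 11 hours 43 minutes leg 2 → 2:08 AM UTC (Aug 14).
Add 1 hour 55 minutes layover in Dakar → 4:03 AM UTC.
Add 10 hours and 15 minutes leg 3 → 2:18 PM UTC.
Marrick is UTC−1:00, so local arrival = 2:18 PM − 1:00 = 1:18 PM on Aug 14.

1:18 PM on August 14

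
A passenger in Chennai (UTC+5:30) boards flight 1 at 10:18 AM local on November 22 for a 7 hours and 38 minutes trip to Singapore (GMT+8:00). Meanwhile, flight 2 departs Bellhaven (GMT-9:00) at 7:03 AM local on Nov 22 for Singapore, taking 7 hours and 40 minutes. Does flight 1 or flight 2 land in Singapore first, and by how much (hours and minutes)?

the first, by 11 hours 17 minutes

Flight 1 in UTC: 10:18 AM − 5:30 = 4:48 AM on Nov 22.
+7 hours 38 minutes → arrive 12:26 PM UTC on Nov 22.
Flight 2 in UTC: 7:03 AM + 9:00 = 4:03 PM on Nov 22.
+7 hours 40 minutes → arrive 11:43 PM UTC on Nov 22.
Flight 1 lands earlier by 11 hours 17 minutes.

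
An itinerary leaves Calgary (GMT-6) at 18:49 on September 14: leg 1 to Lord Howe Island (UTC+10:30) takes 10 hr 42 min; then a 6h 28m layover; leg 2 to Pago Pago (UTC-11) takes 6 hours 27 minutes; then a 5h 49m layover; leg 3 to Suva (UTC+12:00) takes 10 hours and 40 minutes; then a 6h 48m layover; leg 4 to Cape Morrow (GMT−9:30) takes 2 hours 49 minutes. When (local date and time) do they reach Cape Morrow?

17:02 on September 16

Convert departure to UTC: 18:49 + 6:00 = 00:49 UTC on Sep 15.
Add 10 hours and 42 minutes leg 1 → 11:31 UTC.
Add 6 hours 28 minutes layover in Lord Howe Island → 17:59 UTC.
Add 6 hours 27 minutes leg 2 → 00:26 UTC (Sep 16).
Add 5 hours and 49 minutes layover in Pago Pago → 06:15 UTC.
Add 10 hours 40 minutes leg 3 → 16:55 UTC.
Add 6 hours and 48 minutes layover in Suva → 23:43 UTC.
Add 2 hours and 49 minutes leg 4 → 02:32 UTC (Sep 17).
Cape Morrow is UTC−9:30, so local arrival = 02:32 − 9:30 = 17:02 on Sep 16.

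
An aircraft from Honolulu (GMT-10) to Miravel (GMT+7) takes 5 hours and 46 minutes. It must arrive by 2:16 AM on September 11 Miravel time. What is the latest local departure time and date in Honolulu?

3:30 AM on Sep 10

Target arrival in UTC: 2:16 AM − 7:00 = 7:16 PM on Sep 10.
Subtract 5 hours and 46 minutes → departure 1:30 PM UTC on Sep 10.
Honolulu is UTC−10:00: 1:30 PM − 10:00 = 3:30 AM on Sep 10.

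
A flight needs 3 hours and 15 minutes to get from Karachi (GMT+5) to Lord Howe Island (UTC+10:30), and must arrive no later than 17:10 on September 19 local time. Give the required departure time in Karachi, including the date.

08:25 on September 19

Target arrival in UTC: 17:10 − 10:30 = 06:40 on Sep 19.
Subtract 3 hours and 15 minutes → departure 03:25 UTC on Sep 19.
Karachi is UTC+5:00: 03:25 + 5:00 = 08:25 on Sep 19.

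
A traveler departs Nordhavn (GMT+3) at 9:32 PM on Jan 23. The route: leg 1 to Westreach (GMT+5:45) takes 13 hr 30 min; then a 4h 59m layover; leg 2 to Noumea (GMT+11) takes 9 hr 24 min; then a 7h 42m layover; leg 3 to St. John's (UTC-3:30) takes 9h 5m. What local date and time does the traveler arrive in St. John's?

11:42 AM on January 25

Convert departure to UTC: 9:32 PM − 3:00 = 6:32 PM UTC on Jan 23.
Add 13 hours 30 minutes leg 1 → 8:02 AM UTC (Jan 24).
Add 4 hours 59 minutes layover in Westreach → 1:01 PM UTC.
Add 9 hours and 24 minutes leg 2 → 10:25 PM UTC.
Add 7 hours 42 minutes layover in Noumea → 6:07 AM UTC (Jan 25).
Add 9 hours 5 minutes leg 3 → 3:12 PM UTC.
St. John's is UTC−3:30, so local arrival = 3:12 PM − 3:30 = 11:42 AM on Jan 25.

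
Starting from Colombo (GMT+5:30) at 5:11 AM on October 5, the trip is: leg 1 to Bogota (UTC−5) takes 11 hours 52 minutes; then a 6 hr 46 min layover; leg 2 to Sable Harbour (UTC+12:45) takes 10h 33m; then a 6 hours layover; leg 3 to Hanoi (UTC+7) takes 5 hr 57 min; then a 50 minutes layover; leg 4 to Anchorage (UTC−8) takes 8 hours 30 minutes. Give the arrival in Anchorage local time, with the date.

Convert departure to UTC: 5:11 AM − 5:30 = 11:41 PM UTC on Oct 4.
Add 11 hours 52 minutes leg 1 → 11:33 AM UTC (Oct 5).
Add 6 hours 46 minutes layover in Bogota → 6:19 PM UTC.
Add 10 hours 33 minutes leg 2 → 4:52 AM UTC (Oct 6).
Add 6 hours layover in Sable Harbour → 10:52 AM UTC.
Add 5 hours and 57 minutes leg 3 → 4:49 PM UTC.
Add 50 minutes layover in Hanoi → 5:39 PM UTC.
Add 8 hours and 30 minutes leg 4 → 2:09 AM UTC (Oct 7).
Anchorage is UTC−8:00, so local arrival = 2:09 AM − 8:00 = 6:09 PM on Oct 6.

6:09 PM on Oct 6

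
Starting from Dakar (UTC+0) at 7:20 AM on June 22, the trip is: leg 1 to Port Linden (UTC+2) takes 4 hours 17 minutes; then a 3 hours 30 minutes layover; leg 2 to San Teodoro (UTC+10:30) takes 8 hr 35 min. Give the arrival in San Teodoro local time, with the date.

Dakar is at UTC+0, so departure is already 7:20 AM UTC on Jun 22.
Add 4 hours 17 minutes leg 1 → 11:37 AM UTC.
Add 3 hours and 30 minutes layover in Port Linden → 3:07 PM UTC.
Add 8 hours 35 minutes leg 2 → 11:42 PM UTC.
San Teodoro is UTC+10:30, so local arrival = 11:42 PM + 10:30 = 10:12 AM on Jun 23.

10:12 AM on Jun 23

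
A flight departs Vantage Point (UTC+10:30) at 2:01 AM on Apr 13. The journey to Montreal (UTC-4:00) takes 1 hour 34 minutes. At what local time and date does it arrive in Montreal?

1:05 PM on April 12

Convert departure to UTC: 2:01 AM − 10:30 = 3:31 PM UTC on Apr 12.
Add 1 hour 34 minutes travel time → 5:05 PM UTC.
Montreal is UTC−4:00, so local arrival = 5:05 PM − 4:00 = 1:05 PM on Apr 12.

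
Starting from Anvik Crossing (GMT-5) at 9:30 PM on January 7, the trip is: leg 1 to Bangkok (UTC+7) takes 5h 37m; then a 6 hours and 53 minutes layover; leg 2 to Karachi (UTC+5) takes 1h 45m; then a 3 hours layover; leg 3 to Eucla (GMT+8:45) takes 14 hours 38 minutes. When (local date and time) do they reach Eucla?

7:08 PM on January 9

Convert departure to UTC: 9:30 PM + 5:00 = 2:30 AM UTC on Jan 8.
Add 5 hours 37 minutes leg 1 → 8:07 AM UTC.
Add 6 hours 53 minutes layover in Bangkok → 3:00 PM UTC.
Add 1 hour 45 minutes leg 2 → 4:45 PM UTC.
Add 3 hours layover in Karachi → 7:45 PM UTC.
Add 14 hours 38 minutes leg 3 → 10:23 AM UTC (Jan 9).
Eucla is UTC+8:45, so local arrival = 10:23 AM + 8:45 = 7:08 PM on Jan 9.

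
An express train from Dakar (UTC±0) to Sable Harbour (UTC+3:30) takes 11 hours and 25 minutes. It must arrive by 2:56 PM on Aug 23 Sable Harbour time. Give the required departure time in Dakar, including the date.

12:01 AM on Aug 23

Target arrival in UTC: 2:56 PM − 3:30 = 11:26 AM on Aug 23.
Subtract 11 hours and 25 minutes → departure 12:01 AM UTC on Aug 23.
Dakar is UTC+0, so departure is 12:01 AM on Aug 23.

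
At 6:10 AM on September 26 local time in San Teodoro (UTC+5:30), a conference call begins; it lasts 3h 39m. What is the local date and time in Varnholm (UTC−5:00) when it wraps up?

11:19 PM on Sep 25

Convert start to UTC: 6:10 AM − 5:30 = 12:40 AM UTC on Sep 26.
Add 3 hours 39 minutes duration → 4:19 AM UTC.
Varnholm is UTC−5:00, so local end time = 4:19 AM − 5:00 = 11:19 PM on Sep 25.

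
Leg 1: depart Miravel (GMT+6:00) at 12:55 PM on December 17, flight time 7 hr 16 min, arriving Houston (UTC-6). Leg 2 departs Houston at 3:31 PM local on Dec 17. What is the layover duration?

Convert departure to UTC: 12:55 PM − 6:00 = 6:55 AM UTC on Dec 17.
Add 7 hours and 16 minutes flight time → 2:11 PM UTC.
Houston is UTC−6:00, so local arrival = 2:11 PM − 6:00 = 8:11 AM on Dec 17.
Layover = 3:31 PM − 8:11 AM = 7 hours 20 minutes.

7 hours 20 minutes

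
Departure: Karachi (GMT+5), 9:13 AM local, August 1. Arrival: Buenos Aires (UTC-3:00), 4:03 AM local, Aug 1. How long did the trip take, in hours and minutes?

Departure in UTC: 9:13 AM − 5:00 = 4:13 AM on Aug 1.
Arrival in UTC: 4:03 AM + 3:00 = 7:03 AM on Aug 1.
Elapsed = 7:03 AM − 4:13 AM = 2 hours 50 minutes.

2 hours 50 minutes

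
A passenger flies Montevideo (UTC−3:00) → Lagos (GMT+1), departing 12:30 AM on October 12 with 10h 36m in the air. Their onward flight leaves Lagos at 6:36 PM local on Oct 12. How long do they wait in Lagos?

Convert departure to UTC: 12:30 AM + 3:00 = 3:30 AM UTC on Oct 12.
Add 10 hours 36 minutes flight time → 2:06 PM UTC.
Lagos is UTC+1:00, so local arrival = 2:06 PM + 1:00 = 3:06 PM on Oct 12.
Layover = 6:36 PM − 3:06 PM = 3 hours 30 minutes.

3 hours 30 minutes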